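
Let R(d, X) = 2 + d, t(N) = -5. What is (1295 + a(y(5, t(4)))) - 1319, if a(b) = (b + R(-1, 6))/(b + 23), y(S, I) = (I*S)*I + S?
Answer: -3541/153 ≈ -23.144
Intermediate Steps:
y(S, I) = S + S*I² (y(S, I) = S*I² + S = S + S*I²)
a(b) = (1 + b)/(23 + b) (a(b) = (b + (2 - 1))/(b + 23) = (b + 1)/(23 + b) = (1 + b)/(23 + b))
(1295 + a(y(5, t(4)))) - 1319 = (1295 + (1 + 5*(1 + (-5)²))/(23 + 5*(1 + (-5)²))) - 1319 = (1295 + (1 + 5*(1 + 25))/(23 + 5*(1 + 25))) - 1319 = (1295 + (1 + 5*26)/(23 + 5*26)) - 1319 = (1295 + (1 + 130)/(23 + 130)) - 1319 = (1295 + 131/153) - 1319 = 198266/153 - 1319 = -3541/153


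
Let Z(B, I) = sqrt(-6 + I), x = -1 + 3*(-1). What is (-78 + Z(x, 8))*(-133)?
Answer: 10374 - 133*sqrt(2) ≈ 10186.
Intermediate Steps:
x = -4 (x = -1 - 3 = -4)
(-78 + Z(x, 8))*(-133) = (-78 + sqrt(-6 + 8))*(-133) = (-78 + sqrt(2))*(-133) = 10374 - 133*sqrt(2)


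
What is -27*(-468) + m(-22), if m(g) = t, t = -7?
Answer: 12629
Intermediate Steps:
m(g) = -7
-27*(-468) + m(-22) = -27*(-468) - 7 = 12636 - 7 = 12629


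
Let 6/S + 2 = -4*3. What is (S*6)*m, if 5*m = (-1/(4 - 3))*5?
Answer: 18/7 ≈ 2.5714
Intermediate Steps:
S = -3/7 (S = 6/(-2 - 4*3) = 6/(-2 - 12) = 6/(-14) = 6*(-1/14) = -3/7 ≈ -0.42857)
m = -1 (m = ((-1/(4 - 3))*5)/5 = ((-1/1)*5)/5 = ((1*(-1))*5)/5 = (-1*5)/5 = (⅕)*(-5) = -1)
(S*6)*m = -3/7*6*(-1) = -18/7*(-1) = 18/7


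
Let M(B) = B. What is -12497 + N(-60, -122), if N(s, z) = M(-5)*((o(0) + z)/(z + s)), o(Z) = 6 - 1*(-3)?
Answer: -2275019/182 ≈ -12500.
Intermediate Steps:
o(Z) = 9 (o(Z) = 6 + 3 = 9)
N(s, z) = -5*(9 + z)/(s + z) (N(s, z) = -5*(9 + z)/(z + s) = -5*(9 + z)/(s + z))
-12497 + N(-60, -122) = -12497 + 5*(-9 - 1*(-122))/(-60 - 122) = -12497 + 5*(-9 + 122)/(-182) = -12497 + 5*(-1/182)*113 = -12497 - 565/182 = -2275019/182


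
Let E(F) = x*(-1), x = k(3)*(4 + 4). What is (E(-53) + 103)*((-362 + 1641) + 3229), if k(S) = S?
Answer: 356132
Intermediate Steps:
x = 24 (x = 3*(4 + 4) = 3*8 = 24)
E(F) = -24 (E(F) = 24*(-1) = -24)
(E(-53) + 103)*((-362 + 1641) + 3229) = (-24 + 103)*((-362 + 1641) + 3229) = 79*(1279 + 3229) = 79*4508 = 356132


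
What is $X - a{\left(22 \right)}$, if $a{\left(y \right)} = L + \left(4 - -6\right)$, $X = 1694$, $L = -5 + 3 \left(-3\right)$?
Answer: $1698$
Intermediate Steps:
$L = -14$ ($L = -5 - 9 = -14$)
$a{\left(y \right)} = -4$ ($a{\left(y \right)} = -14 + \left(4 - -6\right) = -14 + \left(4 + 6\right) = -14 + 10 = -4$)
$X - a{\left(22 \right)} = 1694 - -4 = 1694 + 4 = 1698$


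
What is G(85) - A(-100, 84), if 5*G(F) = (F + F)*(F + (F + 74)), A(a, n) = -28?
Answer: 8324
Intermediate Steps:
G(F) = 2*F*(74 + 2*F)/5 (G(F) = ((F + F)*(F + (F + 74)))/5 = ((2*F)*(F + (74 + F)))/5 = ((2*F)*(74 + 2*F))/5 = (2*F*(74 + 2*F))/5 = 2*F*(74 + 2*F)/5)
G(85) - A(-100, 84) = (⅘)*85*(37 + 85) - 1*(-28) = (⅘)*85*122 + 28 = 8296 + 28 = 8324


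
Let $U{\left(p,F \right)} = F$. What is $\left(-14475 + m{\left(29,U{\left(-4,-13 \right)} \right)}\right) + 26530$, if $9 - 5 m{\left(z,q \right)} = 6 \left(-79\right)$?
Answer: $\frac{60758}{5} \approx 12152.0$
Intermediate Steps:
$m{\left(z,q \right)} = \frac{483}{5}$ ($m{\left(z,q \right)} = \frac{9}{5} - \frac{6 \left(-79\right)}{5} = \frac{9}{5} - - \frac{474}{5} = \frac{9}{5} + \frac{474}{5} = \frac{483}{5}$)
$\left(-14475 + m{\left(29,U{\left(-4,-13 \right)} \right)}\right) + 26530 = \left(-14475 + \frac{483}{5}\right) + 26530 = - \frac{71892}{5} + 26530 = \frac{60758}{5}$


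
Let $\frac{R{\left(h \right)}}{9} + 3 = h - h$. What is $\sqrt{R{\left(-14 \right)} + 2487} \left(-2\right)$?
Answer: $- 4 \sqrt{615} \approx -99.197$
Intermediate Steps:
$R{\left(h \right)} = -27$ ($R{\left(h \right)} = -27 + 9 \left(h - h\right) = -27 + 9 \cdot 0 = -27 + 0 = -27$)
$\sqrt{R{\left(-14 \right)} + 2487} \left(-2\right) = \sqrt{-27 + 2487} \left(-2\right) = \sqrt{2460} \left(-2\right) = 2 \sqrt{615} \left(-2\right) = - 4 \sqrt{615}$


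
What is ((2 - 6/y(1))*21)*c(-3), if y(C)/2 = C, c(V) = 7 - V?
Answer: -210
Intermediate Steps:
y(C) = 2*C
((2 - 6/y(1))*21)*c(-3) = ((2 - 6/(2*1))*21)*(7 - 1*(-3)) = ((2 - 6/2)*21)*(7 + 3) = ((2 - 6/2)*21)*10 = ((2 - 1*3)*21)*10 = ((2 - 3)*21)*10 = -1*21*10 = -21*10 = -210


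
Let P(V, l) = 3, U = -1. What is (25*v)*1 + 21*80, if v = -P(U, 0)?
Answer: 1605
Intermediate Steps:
v = -3 (v = -1*3 = -3)
(25*v)*1 + 21*80 = (25*(-3))*1 + 21*80 = -75*1 + 1680 = -75 + 1680 = 1605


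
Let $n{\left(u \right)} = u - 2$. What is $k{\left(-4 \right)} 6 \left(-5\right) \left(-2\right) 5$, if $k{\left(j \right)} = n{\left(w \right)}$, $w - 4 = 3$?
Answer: $1500$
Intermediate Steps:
$w = 7$ ($w = 4 + 3 = 7$)
$n{\left(u \right)} = -2 + u$ ($n{\left(u \right)} = u - 2 = -2 + u$)
$k{\left(j \right)} = 5$ ($k{\left(j \right)} = -2 + 7 = 5$)
$k{\left(-4 \right)} 6 \left(-5\right) \left(-2\right) 5 = 5 \cdot 6 \left(-5\right) \left(-2\right) 5 = 5 \left(\left(-30\right) \left(-2\right)\right) 5 = 5 \cdot 60 \cdot 5 = 300 \cdot 5 = 1500$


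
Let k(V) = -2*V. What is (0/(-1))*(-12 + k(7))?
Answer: 0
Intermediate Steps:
(0/(-1))*(-12 + k(7)) = (0/(-1))*(-12 - 2*7) = (0*(-1))*(-12 - 14) = 0*(-26) = 0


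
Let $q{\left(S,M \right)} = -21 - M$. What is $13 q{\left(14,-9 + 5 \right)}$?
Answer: $-221$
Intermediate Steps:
$13 q{\left(14,-9 + 5 \right)} = 13 \left(-21 - \left(-9 + 5\right)\right) = 13 \left(-21 - -4\right) = 13 \left(-21 + 4\right) = 13 \left(-17\right) = -221$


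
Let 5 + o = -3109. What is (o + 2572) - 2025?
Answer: -2567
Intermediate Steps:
o = -3114 (o = -5 - 3109 = -3114)
(o + 2572) - 2025 = (-3114 + 2572) - 2025 = -542 - 2025 = -2567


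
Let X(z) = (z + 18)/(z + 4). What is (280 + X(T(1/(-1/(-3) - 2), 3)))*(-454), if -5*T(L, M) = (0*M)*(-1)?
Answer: -129163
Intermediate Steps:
T(L, M) = 0 (T(L, M) = -0*M*(-1)/5 = -0*(-1) = -⅕*0 = 0)
X(z) = (18 + z)/(4 + z)
(280 + X(T(1/(-1/(-3) - 2), 3)))*(-454) = (280 + (18 + 0)/(4 + 0))*(-454) = (280 + 18/4)*(-454) = (280 + (¼)*18)*(-454) = (280 + 9/2)*(-454) = (569/2)*(-454) = -129163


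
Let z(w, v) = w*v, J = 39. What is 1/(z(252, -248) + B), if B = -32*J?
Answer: -1/63744 ≈ -1.5688e-5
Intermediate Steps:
B = -1248 (B = -32*39 = -1248)
z(w, v) = v*w
1/(z(252, -248) + B) = 1/(-248*252 - 1248) = 1/(-62496 - 1248) = 1/(-63744) = -1/63744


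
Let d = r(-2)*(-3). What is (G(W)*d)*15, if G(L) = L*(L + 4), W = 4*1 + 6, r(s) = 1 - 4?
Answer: 18900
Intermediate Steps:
r(s) = -3
W = 10 (W = 4 + 6 = 10)
d = 9 (d = -3*(-3) = 9)
G(L) = L*(4 + L)
(G(W)*d)*15 = ((10*(4 + 10))*9)*15 = ((10*14)*9)*15 = (140*9)*15 = 1260*15 = 18900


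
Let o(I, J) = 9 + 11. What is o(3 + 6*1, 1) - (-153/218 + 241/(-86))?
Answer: 110164/4687 ≈ 23.504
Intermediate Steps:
o(I, J) = 20
o(3 + 6*1, 1) - (-153/218 + 241/(-86)) = 20 - (-153/218 + 241/(-86)) = 20 - (-153*1/218 + 241*(-1/86)) = 20 - (-153/218 - 241/86) = 20 - 1*(-16424/4687) = 20 + 16424/4687 = 110164/4687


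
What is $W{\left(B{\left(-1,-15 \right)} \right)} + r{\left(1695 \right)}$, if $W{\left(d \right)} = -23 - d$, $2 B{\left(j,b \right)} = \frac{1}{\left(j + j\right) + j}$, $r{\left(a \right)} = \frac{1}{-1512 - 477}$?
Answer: $- \frac{90833}{3978} \approx -22.834$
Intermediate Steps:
$r{\left(a \right)} = - \frac{1}{1989}$ ($r{\left(a \right)} = \frac{1}{-1989} = - \frac{1}{1989}$)
$B{\left(j,b \right)} = \frac{1}{6 j}$ ($B{\left(j,b \right)} = \frac{1}{2 \left(\left(j + j\right) + j\right)} = \frac{1}{2 \left(2 j + j\right)} = \frac{1}{2 \cdot 3 j} = \frac{\frac{1}{3} \frac{1}{j}}{2} = \frac{1}{6 j}$)
$W{\left(B{\left(-1,-15 \right)} \right)} + r{\left(1695 \right)} = \left(-23 - \frac{1}{6 \left(-1\right)}\right) - \frac{1}{1989} = \left(-23 - \frac{1}{6} \left(-1\right)\right) - \frac{1}{1989} = \left(-23 - - \frac{1}{6}\right) - \frac{1}{1989} = \left(-23 + \frac{1}{6}\right) - \frac{1}{1989} = - \frac{137}{6} - \frac{1}{1989} = - \frac{90833}{3978}$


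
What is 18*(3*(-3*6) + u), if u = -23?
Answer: -1386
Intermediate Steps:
18*(3*(-3*6) + u) = 18*(3*(-3*6) - 23) = 18*(3*(-18) - 23) = 18*(-54 - 23) = 18*(-77) = -1386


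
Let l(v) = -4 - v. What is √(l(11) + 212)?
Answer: √197 ≈ 14.036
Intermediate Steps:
√(l(11) + 212) = √((-4 - 1*11) + 212) = √((-4 - 11) + 212) = √(-15 + 212) = √197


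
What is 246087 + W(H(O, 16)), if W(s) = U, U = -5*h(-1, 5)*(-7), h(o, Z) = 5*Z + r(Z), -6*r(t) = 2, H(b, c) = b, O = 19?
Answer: 740851/3 ≈ 2.4695e+5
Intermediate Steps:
r(t) = -⅓ (r(t) = -⅙*2 = -⅓)
h(o, Z) = -⅓ + 5*Z (h(o, Z) = 5*Z - ⅓ = -⅓ + 5*Z)
U = 2590/3 (U = -5*(-⅓ + 5*5)*(-7) = -5*(-⅓ + 25)*(-7) = -5*74/3*(-7) = -370/3*(-7) = 2590/3 ≈ 863.33)
W(s) = 2590/3
246087 + W(H(O, 16)) = 246087 + 2590/3 = 740851/3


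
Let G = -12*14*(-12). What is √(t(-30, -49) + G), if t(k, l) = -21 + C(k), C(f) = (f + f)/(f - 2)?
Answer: 15*√142/4 ≈ 44.686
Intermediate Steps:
C(f) = 2*f/(-2 + f) (C(f) = (2*f)/(-2 + f) = 2*f/(-2 + f))
t(k, l) = -21 + 2*k/(-2 + k)
G = 2016 (G = -168*(-12) = 2016)
√(t(-30, -49) + G) = √((42 - 19*(-30))/(-2 - 30) + 2016) = √((42 + 570)/(-32) + 2016) = √(-1/32*612 + 2016) = √(-153/8 + 2016) = √(15975/8) = 15*√142/4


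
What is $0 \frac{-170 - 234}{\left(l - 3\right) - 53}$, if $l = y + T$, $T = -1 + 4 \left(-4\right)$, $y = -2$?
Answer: $0$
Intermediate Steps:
$T = -17$ ($T = -1 - 16 = -17$)
$l = -19$ ($l = -2 - 17 = -19$)
$0 \frac{-170 - 234}{\left(l - 3\right) - 53} = 0 \frac{-170 - 234}{\left(-19 - 3\right) - 53} = 0 \left(- \frac{404}{\left(-19 - 3\right) - 53}\right) = 0 \left(- \frac{404}{-22 - 53}\right) = 0 \left(- \frac{404}{-75}\right) = 0 \left(\left(-404\right) \left(- \frac{1}{75}\right)\right) = 0 \cdot \frac{404}{75} = 0$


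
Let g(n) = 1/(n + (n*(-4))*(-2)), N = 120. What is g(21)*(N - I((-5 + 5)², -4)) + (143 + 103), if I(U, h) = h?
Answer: 46618/189 ≈ 246.66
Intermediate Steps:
g(n) = 1/(9*n) (g(n) = 1/(n - 4*n*(-2)) = 1/(n + 8*n) = 1/(9*n))
g(21)*(N - I((-5 + 5)², -4)) + (143 + 103) = ((⅑)/21)*(120 - 1*(-4)) + (143 + 103) = ((⅑)*(1/21))*(120 + 4) + 246 = (1/189)*124 + 246 = 124/189 + 246 = 46618/189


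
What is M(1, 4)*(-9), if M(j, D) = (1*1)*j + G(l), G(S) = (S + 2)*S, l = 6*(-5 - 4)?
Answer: -25281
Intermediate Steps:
l = -54 (l = 6*(-9) = -54)
G(S) = S*(2 + S) (G(S) = (2 + S)*S = S*(2 + S))
M(j, D) = 2808 + j (M(j, D) = (1*1)*j - 54*(2 - 54) = 1*j - 54*(-52) = j + 2808 = 2808 + j)
M(1, 4)*(-9) = (2808 + 1)*(-9) = 2809*(-9) = -25281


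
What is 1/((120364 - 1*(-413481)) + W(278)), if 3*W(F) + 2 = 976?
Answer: 3/1602509 ≈ 1.8721e-6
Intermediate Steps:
W(F) = 974/3 (W(F) = -⅔ + (⅓)*976 = -⅔ + 976/3 = 974/3)
1/((120364 - 1*(-413481)) + W(278)) = 1/((120364 - 1*(-413481)) + 974/3) = 1/((120364 + 413481) + 974/3) = 1/(533845 + 974/3) = 1/(1602509/3) = 3/1602509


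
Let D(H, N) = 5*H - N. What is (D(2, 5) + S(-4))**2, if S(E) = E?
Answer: 1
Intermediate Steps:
D(H, N) = -N + 5*H
(D(2, 5) + S(-4))**2 = ((-1*5 + 5*2) - 4)**2 = ((-5 + 10) - 4)**2 = (5 - 4)**2 = 1**2 = 1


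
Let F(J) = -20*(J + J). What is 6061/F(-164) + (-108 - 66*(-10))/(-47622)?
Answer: 47502637/52066720 ≈ 0.91234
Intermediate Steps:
F(J) = -40*J
6061/F(-164) + (-108 - 66*(-10))/(-47622) = 6061/((-40*(-164))) + (-108 - 66*(-10))/(-47622) = 6061/6560 + (-108 + 660)*(-1/47622) = 6061*(1/6560) + 552*(-1/47622) = 6061/6560 - 92/7937 = 47502637/52066720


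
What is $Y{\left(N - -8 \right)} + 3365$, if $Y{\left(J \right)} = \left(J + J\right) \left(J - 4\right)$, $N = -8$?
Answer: $3365$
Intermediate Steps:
$Y{\left(J \right)} = 2 J \left(-4 + J\right)$
$Y{\left(N - -8 \right)} + 3365 = 2 \left(-8 - -8\right) \left(-4 - 0\right) + 3365 = 2 \left(-8 + 8\right) \left(-4 + \left(-8 + 8\right)\right) + 3365 = 2 \cdot 0 \left(-4 + 0\right) + 3365 = 2 \cdot 0 \left(-4\right) + 3365 = 0 + 3365 = 3365$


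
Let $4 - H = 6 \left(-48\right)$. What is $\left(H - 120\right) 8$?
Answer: $1376$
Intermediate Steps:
$H = 292$ ($H = 4 - 6 \left(-48\right) = 4 - -288 = 4 + 288 = 292$)
$\left(H - 120\right) 8 = \left(292 - 120\right) 8 = 172 \cdot 8 = 1376$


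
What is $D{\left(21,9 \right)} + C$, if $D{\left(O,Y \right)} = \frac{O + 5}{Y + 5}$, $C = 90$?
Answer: $\frac{643}{7} \approx 91.857$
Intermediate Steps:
$D{\left(O,Y \right)} = \frac{5 + O}{5 + Y}$
$D{\left(21,9 \right)} + C = \frac{5 + 21}{5 + 9} + 90 = \frac{1}{14} \cdot 26 + 90 = \frac{13}{7} + 90 = \frac{643}{7}$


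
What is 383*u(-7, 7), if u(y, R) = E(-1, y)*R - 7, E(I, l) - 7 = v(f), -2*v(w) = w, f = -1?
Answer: 34853/2 ≈ 17427.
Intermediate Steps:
v(w) = -w/2
E(I, l) = 15/2 (E(I, l) = 7 - ½*(-1) = 7 + ½ = 15/2)
u(y, R) = -7 + 15*R/2 (u(y, R) = 15*R/2 - 7 = -7 + 15*R/2)
383*u(-7, 7) = 383*(-7 + (15/2)*7) = 383*(-7 + 105/2) = 383*(91/2) = 34853/2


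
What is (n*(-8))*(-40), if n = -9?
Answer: -2880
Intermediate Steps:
(n*(-8))*(-40) = -9*(-8)*(-40) = 72*(-40) = -2880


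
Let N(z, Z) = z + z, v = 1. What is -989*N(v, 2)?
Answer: -1978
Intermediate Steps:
N(z, Z) = 2*z
-989*N(v, 2) = -1978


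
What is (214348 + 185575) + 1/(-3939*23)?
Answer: 36231824030/90597 ≈ 3.9992e+5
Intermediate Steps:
(214348 + 185575) + 1/(-3939*23) = 399923 + 1/(-90597) = 399923 - 1/90597 = 36231824030/90597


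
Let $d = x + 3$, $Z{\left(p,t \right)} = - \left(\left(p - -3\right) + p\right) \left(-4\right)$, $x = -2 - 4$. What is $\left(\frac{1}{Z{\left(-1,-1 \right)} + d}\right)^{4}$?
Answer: $1$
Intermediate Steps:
$x = -6$
$Z{\left(p,t \right)} = 12 + 8 p$ ($Z{\left(p,t \right)} = - \left(\left(p + 3\right) + p\right) \left(-4\right) = - \left(\left(3 + p\right) + p\right) \left(-4\right) = - \left(3 + 2 p\right) \left(-4\right) = - (-12 - 8 p) = 12 + 8 p$)
$d = -3$ ($d = -6 + 3 = -3$)
$\left(\frac{1}{Z{\left(-1,-1 \right)} + d}\right)^{4} = \left(\frac{1}{\left(12 + 8 \left(-1\right)\right) - 3}\right)^{4} = \left(\frac{1}{\left(12 - 8\right) - 3}\right)^{4} = \left(\frac{1}{4 - 3}\right)^{4} = \left(1^{-1}\right)^{4} = 1^{4} = 1$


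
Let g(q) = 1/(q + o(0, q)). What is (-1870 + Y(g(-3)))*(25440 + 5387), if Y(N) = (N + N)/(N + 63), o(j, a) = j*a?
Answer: -5418800887/94 ≈ -5.7647e+7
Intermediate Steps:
o(j, a) = a*j
g(q) = 1/q (g(q) = 1/(q + q*0) = 1/(q + 0) = 1/q)
Y(N) = 2*N/(63 + N) (Y(N) = (2*N)/(63 + N) = 2*N/(63 + N))
(-1870 + Y(g(-3)))*(25440 + 5387) = (-1870 + 2/(-3*(63 + 1/(-3))))*(25440 + 5387) = (-1870 + 2*(-1/3)/(63 - 1/3))*30827 = (-1870 + 2*(-1/3)/(188/3))*30827 = (-1870 + 2*(-1/3)*(3/188))*30827 = (-1870 - 1/94)*30827 = -175781/94*30827 = -5418800887/94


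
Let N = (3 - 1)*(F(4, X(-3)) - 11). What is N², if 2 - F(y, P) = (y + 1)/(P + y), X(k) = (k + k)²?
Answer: 5329/16 ≈ 333.06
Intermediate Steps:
X(k) = 4*k² (X(k) = (2*k)² = 4*k²)
F(y, P) = 2 - (1 + y)/(P + y) (F(y, P) = 2 - (y + 1)/(P + y) = 2 - (1 + y)/(P + y))
N = -73/4 (N = (3 - 1)*((-1 + 4 + 2*(4*(-3)²))/(4*(-3)² + 4) - 11) = 2*((-1 + 4 + 2*(4*9))/(4*9 + 4) - 11) = 2*((-1 + 4 + 2*36)/(36 + 4) - 11) = 2*((-1 + 4 + 72)/40 - 11) = 2*((1/40)*75 - 11) = 2*(15/8 - 11) = 2*(-73/8) = -73/4 ≈ -18.250)
N² = (-73/4)² = 5329/16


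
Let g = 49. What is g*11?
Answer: 539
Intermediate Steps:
g*11 = 49*11 = 539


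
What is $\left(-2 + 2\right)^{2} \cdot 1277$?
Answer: $0$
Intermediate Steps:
$\left(-2 + 2\right)^{2} \cdot 1277 = 0^{2} \cdot 1277 = 0 \cdot 1277 = 0$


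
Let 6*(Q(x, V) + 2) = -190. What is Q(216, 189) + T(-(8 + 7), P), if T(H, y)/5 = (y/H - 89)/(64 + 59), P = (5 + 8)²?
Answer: -13927/369 ≈ -37.743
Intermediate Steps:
Q(x, V) = -101/3 (Q(x, V) = -2 + (⅙)*(-190) = -2 - 95/3 = -101/3)
P = 169 (P = 13² = 169)
T(H, y) = -445/123 + 5*y/(123*H) (T(H, y) = 5*((y/H - 89)/(64 + 59)) = 5*((-89 + y/H)/123) = 5*((-89 + y/H)*(1/123)) = 5*(-89/123 + y/(123*H)) = -445/123 + 5*y/(123*H))
Q(216, 189) + T(-(8 + 7), P) = -101/3 + 5*(169 - (-89)*(8 + 7))/(123*((-(8 + 7)))) = -101/3 + 5*(169 - (-89)*15)/(123*((-1*15))) = -101/3 + (5/123)*(169 - 89*(-15))/(-15) = -101/3 + (5/123)*(-1/15)*(169 + 1335) = -101/3 + (5/123)*(-1/15)*1504 = -101/3 - 1504/369 = -13927/369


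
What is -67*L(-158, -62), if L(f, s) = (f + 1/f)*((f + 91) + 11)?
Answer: -46834340/79 ≈ -5.9284e+5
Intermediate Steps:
L(f, s) = (102 + f)*(f + 1/f) (L(f, s) = (f + 1/f)*((91 + f) + 11) = (f + 1/f)*(102 + f) = (102 + f)*(f + 1/f))
-67*L(-158, -62) = -67*(1 + (-158)² + 102*(-158) + 102/(-158)) = -67*(1 + 24964 - 16116 + 102*(-1/158)) = -67*(1 + 24964 - 16116 - 51/79) = -67*699020/79 = -46834340/79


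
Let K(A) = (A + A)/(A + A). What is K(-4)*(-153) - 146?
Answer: -299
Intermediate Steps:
K(A) = 1 (K(A) = (2*A)/((2*A)) = (2*A)*(1/(2*A)) = 1)
K(-4)*(-153) - 146 = 1*(-153) - 146 = -153 - 146 = -299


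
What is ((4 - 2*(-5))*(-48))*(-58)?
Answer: 38976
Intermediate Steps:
((4 - 2*(-5))*(-48))*(-58) = ((4 + 10)*(-48))*(-58) = (14*(-48))*(-58) = -672*(-58) = 38976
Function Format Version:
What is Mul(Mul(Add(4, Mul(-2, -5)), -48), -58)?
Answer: 38976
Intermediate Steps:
Mul(Mul(Add(4, Mul(-2, -5)), -48), -58) = Mul(Mul(Add(4, 10), -48), -58) = Mul(Mul(14, -48), -58) = Mul(-672, -58) = 38976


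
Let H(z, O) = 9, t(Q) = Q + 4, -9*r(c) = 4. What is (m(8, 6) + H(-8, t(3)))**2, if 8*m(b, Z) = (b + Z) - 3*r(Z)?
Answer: 17161/144 ≈ 119.17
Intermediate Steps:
r(c) = -4/9 (r(c) = -1/9*4 = -4/9)
m(b, Z) = 1/6 + Z/8 + b/8 (m(b, Z) = ((b + Z) - 3*(-4/9))/8 = ((Z + b) + 4/3)/8 = (4/3 + Z + b)/8 = 1/6 + Z/8 + b/8)
t(Q) = 4 + Q
(m(8, 6) + H(-8, t(3)))**2 = ((1/6 + (1/8)*6 + (1/8)*8) + 9)**2 = ((1/6 + 3/4 + 1) + 9)**2 = (23/12 + 9)**2 = (131/12)**2 = 17161/144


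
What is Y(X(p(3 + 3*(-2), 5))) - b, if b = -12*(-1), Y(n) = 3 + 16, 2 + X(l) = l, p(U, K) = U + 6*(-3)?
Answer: 7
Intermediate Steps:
p(U, K) = -18 + U (p(U, K) = U - 18 = -18 + U)
X(l) = -2 + l
Y(n) = 19
b = 12
Y(X(p(3 + 3*(-2), 5))) - b = 19 - 1*12 = 19 - 12 = 7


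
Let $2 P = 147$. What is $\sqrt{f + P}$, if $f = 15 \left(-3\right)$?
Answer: $\frac{\sqrt{114}}{2} \approx 5.3385$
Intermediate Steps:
$f = -45$
$P = \frac{147}{2}$ ($P = \frac{1}{2} \cdot 147 = \frac{147}{2} \approx 73.5$)
$\sqrt{f + P} = \sqrt{-45 + \frac{147}{2}} = \sqrt{\frac{57}{2}} = \frac{\sqrt{114}}{2}$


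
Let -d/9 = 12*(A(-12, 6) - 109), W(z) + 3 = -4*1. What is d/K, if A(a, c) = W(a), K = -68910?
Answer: -2088/11485 ≈ -0.18180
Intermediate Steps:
W(z) = -7 (W(z) = -3 - 4*1 = -3 - 4 = -7)
A(a, c) = -7
d = 12528 (d = -108*(-7 - 109) = -108*(-116) = -9*(-1392) = 12528)
d/K = 12528/(-68910) = 12528*(-1/68910) = -2088/11485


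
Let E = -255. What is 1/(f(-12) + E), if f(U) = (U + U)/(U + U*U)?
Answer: -11/2807 ≈ -0.0039188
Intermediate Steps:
f(U) = 2*U/(U + U²) (f(U) = (2*U)/(U + U²) = 2*U/(U + U²))
1/(f(-12) + E) = 1/(2/(1 - 12) - 255) = 1/(2/(-11) - 255) = 1/(2*(-1/11) - 255) = 1/(-2/11 - 255) = 1/(-2807/11) = -11/2807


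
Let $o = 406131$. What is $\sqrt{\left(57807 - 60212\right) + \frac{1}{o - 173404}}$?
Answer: $\frac{3 i \sqrt{14473251635502}}{232727} \approx 49.041 i$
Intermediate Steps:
$\sqrt{\left(57807 - 60212\right) + \frac{1}{o - 173404}} = \sqrt{\left(57807 - 60212\right) + \frac{1}{406131 - 173404}} = \sqrt{\left(57807 - 60212\right) + \frac{1}{232727}} = \sqrt{-2405 + \frac{1}{232727}} = \sqrt{- \frac{559708434}{232727}} = \frac{3 i \sqrt{14473251635502}}{232727}$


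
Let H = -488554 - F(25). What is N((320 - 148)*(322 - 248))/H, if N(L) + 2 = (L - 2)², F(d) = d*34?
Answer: -80975537/244702 ≈ -330.92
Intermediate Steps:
F(d) = 34*d
H = -489404 (H = -488554 - 34*25 = -488554 - 1*850 = -488554 - 850 = -489404)
N(L) = -2 + (-2 + L)² (N(L) = -2 + (L - 2)² = -2 + (-2 + L)²)
N((320 - 148)*(322 - 248))/H = (-2 + (-2 + (320 - 148)*(322 - 248))²)/(-489404) = (-2 + (-2 + 172*74)²)*(-1/489404) = (-2 + (-2 + 12728)²)*(-1/489404) = (-2 + 12726²)*(-1/489404) = (-2 + 161951076)*(-1/489404) = 161951074*(-1/489404) = -80975537/244702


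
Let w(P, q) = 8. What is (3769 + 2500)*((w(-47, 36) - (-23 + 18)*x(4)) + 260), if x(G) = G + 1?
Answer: 1836817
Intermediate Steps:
x(G) = 1 + G
(3769 + 2500)*((w(-47, 36) - (-23 + 18)*x(4)) + 260) = (3769 + 2500)*((8 - (-23 + 18)*(1 + 4)) + 260) = 6269*((8 - (-5)*5) + 260) = 6269*((8 - 1*(-25)) + 260) = 6269*((8 + 25) + 260) = 6269*(33 + 260) = 6269*293 = 1836817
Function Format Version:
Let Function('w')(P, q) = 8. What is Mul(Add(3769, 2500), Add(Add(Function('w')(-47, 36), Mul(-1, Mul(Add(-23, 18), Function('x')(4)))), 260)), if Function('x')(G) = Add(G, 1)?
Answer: 1836817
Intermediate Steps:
Function('x')(G) = Add(1, G)
Mul(Add(3769, 2500), Add(Add(Function('w')(-47, 36), Mul(-1, Mul(Add(-23, 18), Function('x')(4)))), 260)) = Mul(Add(3769, 2500), Add(Add(8, Mul(-1, Mul(Add(-23, 18), Add(1, 4)))), 260)) = Mul(6269, Add(Add(8, Mul(-1, Mul(-5, 5))), 260)) = Mul(6269, Add(Add(8, Mul(-1, -25)), 260)) = Mul(6269, Add(Add(8, 25), 260)) = Mul(6269, Add(33, 260)) = Mul(6269, 293) = 1836817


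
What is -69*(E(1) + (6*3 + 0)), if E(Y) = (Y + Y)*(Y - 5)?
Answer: -690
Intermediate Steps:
E(Y) = 2*Y*(-5 + Y) (E(Y) = (2*Y)*(-5 + Y) = 2*Y*(-5 + Y))
-69*(E(1) + (6*3 + 0)) = -69*(2*1*(-5 + 1) + (6*3 + 0)) = -69*(2*1*(-4) + (18 + 0)) = -69*(-8 + 18) = -69*10 = -690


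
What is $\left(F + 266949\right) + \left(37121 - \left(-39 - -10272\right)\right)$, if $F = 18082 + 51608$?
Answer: $363527$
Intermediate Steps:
$F = 69690$
$\left(F + 266949\right) + \left(37121 - \left(-39 - -10272\right)\right) = \left(69690 + 266949\right) + \left(37121 - \left(-39 - -10272\right)\right) = 336639 + \left(37121 - \left(-39 + 10272\right)\right) = 336639 + \left(37121 - 10233\right) = 336639 + 26888 = 363527$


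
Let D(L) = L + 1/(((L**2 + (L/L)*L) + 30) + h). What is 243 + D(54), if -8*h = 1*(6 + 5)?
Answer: 7124741/23989 ≈ 297.00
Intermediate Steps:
h = -11/8 (h = -(6 + 5)/8 = -11/8 ≈ -1.3750)
D(L) = L + 1/(229/8 + L + L**2) (D(L) = L + 1/(((L**2 + (L/L)*L) + 30) - 11/8) = L + 1/(((L**2 + 1*L) + 30) - 11/8) = L + 1/(((L**2 + L) + 30) - 11/8) = L + 1/(((L + L**2) + 30) - 11/8) = L + 1/((30 + L + L**2) - 11/8) = L + 1/(229/8 + L + L**2))
243 + D(54) = 243 + (8 + 8*54**2 + 8*54**3 + 229*54)/(229 + 8*54 + 8*54**2) = 243 + (8 + 8*2916 + 8*157464 + 12366)/(229 + 432 + 8*2916) = 243 + (8 + 23328 + 1259712 + 12366)/(229 + 432 + 23328) = 243 + 1295414/23989 = 7124741/23989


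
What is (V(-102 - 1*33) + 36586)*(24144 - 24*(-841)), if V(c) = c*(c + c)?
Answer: 3237539808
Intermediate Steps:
V(c) = 2*c² (V(c) = c*(2*c) = 2*c²)
(V(-102 - 1*33) + 36586)*(24144 - 24*(-841)) = (2*(-102 - 1*33)² + 36586)*(24144 - 24*(-841)) = (2*(-102 - 33)² + 36586)*(24144 + 20184) = (2*(-135)² + 36586)*44328 = (2*18225 + 36586)*44328 = (36450 + 36586)*44328 = 73036*44328 = 3237539808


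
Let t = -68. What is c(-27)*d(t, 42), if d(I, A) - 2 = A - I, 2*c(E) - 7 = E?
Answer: -1120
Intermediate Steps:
c(E) = 7/2 + E/2
d(I, A) = 2 + A - I (d(I, A) = 2 + (A - I) = 2 + A - I)
c(-27)*d(t, 42) = (7/2 + (½)*(-27))*(2 + 42 - 1*(-68)) = (7/2 - 27/2)*(2 + 42 + 68) = -10*112 = -1120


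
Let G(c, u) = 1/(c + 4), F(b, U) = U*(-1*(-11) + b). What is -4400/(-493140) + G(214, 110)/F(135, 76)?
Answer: 532188817/59643507696 ≈ 0.0089228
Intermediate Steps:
F(b, U) = U*(11 + b)
G(c, u) = 1/(4 + c)
-4400/(-493140) + G(214, 110)/F(135, 76) = -4400/(-493140) + 1/((4 + 214)*((76*(11 + 135)))) = -4400*(-1/493140) + 1/(218*((76*146))) = 220/24657 + (1/218)/11096 = 220/24657 + (1/218)*(1/11096) = 220/24657 + 1/2418928 = 532188817/59643507696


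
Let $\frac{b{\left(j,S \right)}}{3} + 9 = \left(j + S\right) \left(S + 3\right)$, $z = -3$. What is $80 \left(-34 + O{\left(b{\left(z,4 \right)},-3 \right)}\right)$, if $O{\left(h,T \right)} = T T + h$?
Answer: $-2480$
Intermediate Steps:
$b{\left(j,S \right)} = -27 + 3 \left(3 + S\right) \left(S + j\right)$ ($b{\left(j,S \right)} = -27 + 3 \left(j + S\right) \left(S + 3\right) = -27 + 3 \left(S + j\right) \left(3 + S\right) = -27 + 3 \left(3 + S\right) \left(S + j\right)$)
$O{\left(h,T \right)} = h + T^{2}$ ($O{\left(h,T \right)} = T^{2} + h = h + T^{2}$)
$80 \left(-34 + O{\left(b{\left(z,4 \right)},-3 \right)}\right) = 80 \left(-34 + \left(\left(-27 + 3 \cdot 4^{2} + 9 \cdot 4 + 9 \left(-3\right) + 3 \cdot 4 \left(-3\right)\right) + \left(-3\right)^{2}\right)\right) = 80 \left(-34 + \left(\left(-27 + 3 \cdot 16 + 36 - 27 - 36\right) + 9\right)\right) = 80 \left(-34 + \left(\left(-27 + 48 + 36 - 27 - 36\right) + 9\right)\right) = 80 \left(-34 + \left(-6 + 9\right)\right) = 80 \left(-34 + 3\right) = 80 \left(-31\right) = -2480$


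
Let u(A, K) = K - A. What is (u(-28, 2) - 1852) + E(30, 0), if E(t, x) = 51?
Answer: -1771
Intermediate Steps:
(u(-28, 2) - 1852) + E(30, 0) = ((2 - 1*(-28)) - 1852) + 51 = ((2 + 28) - 1852) + 51 = (30 - 1852) + 51 = -1822 + 51 = -1771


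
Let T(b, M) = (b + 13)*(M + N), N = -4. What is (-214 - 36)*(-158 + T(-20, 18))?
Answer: 64000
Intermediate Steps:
T(b, M) = (-4 + M)*(13 + b) (T(b, M) = (b + 13)*(M - 4) = (13 + b)*(-4 + M) = (-4 + M)*(13 + b))
(-214 - 36)*(-158 + T(-20, 18)) = (-214 - 36)*(-158 + (-52 - 4*(-20) + 13*18 + 18*(-20))) = -250*(-158 + (-52 + 80 + 234 - 360)) = -250*(-158 - 98) = -250*(-256) = 64000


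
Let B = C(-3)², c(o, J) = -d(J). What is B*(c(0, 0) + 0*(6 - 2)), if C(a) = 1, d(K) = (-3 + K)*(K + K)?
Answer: 0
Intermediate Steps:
d(K) = 2*K*(-3 + K) (d(K) = (-3 + K)*(2*K) = 2*K*(-3 + K))
c(o, J) = -2*J*(-3 + J)
B = 1 (B = 1² = 1)
B*(c(0, 0) + 0*(6 - 2)) = 1*(2*0*(3 - 1*0) + 0*(6 - 2)) = 1*(2*0*(3 + 0) + 0*4) = 1*(2*0*3 + 0) = 1*(0 + 0) = 1*0 = 0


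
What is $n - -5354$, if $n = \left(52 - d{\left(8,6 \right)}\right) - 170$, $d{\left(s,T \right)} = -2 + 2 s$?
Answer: $5222$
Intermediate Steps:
$n = -132$ ($n = \left(52 - \left(-2 + 2 \cdot 8\right)\right) - 170 = \left(52 - \left(-2 + 16\right)\right) - 170 = \left(52 - 14\right) - 170 = 38 - 170 = -132$)
$n - -5354 = -132 - -5354 = -132 + 5354 = 5222$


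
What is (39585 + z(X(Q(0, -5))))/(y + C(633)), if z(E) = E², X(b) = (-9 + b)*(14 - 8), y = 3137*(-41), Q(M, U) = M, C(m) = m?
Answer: -42501/127984 ≈ -0.33208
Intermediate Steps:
y = -128617
X(b) = -54 + 6*b (X(b) = (-9 + b)*6 = -54 + 6*b)
(39585 + z(X(Q(0, -5))))/(y + C(633)) = (39585 + (-54 + 6*0)²)/(-128617 + 633) = (39585 + (-54 + 0)²)/(-127984) = (39585 + (-54)²)*(-1/127984) = (39585 + 2916)*(-1/127984) = 42501*(-1/127984) = -42501/127984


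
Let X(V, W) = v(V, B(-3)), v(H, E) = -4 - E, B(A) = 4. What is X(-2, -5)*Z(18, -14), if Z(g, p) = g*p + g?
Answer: 1872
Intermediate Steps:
Z(g, p) = g + g*p
X(V, W) = -8 (X(V, W) = -4 - 1*4 = -4 - 4 = -8)
X(-2, -5)*Z(18, -14) = -144*(1 - 14) = -144*(-13) = -8*(-234) = 1872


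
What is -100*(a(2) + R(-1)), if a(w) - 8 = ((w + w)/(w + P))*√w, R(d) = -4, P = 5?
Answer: -400 - 400*√2/7 ≈ -480.81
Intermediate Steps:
a(w) = 8 + 2*w^(3/2)/(5 + w) (a(w) = 8 + ((w + w)/(w + 5))*√w = 8 + ((2*w)/(5 + w))*√w = 8 + (2*w/(5 + w))*√w = 8 + 2*w^(3/2)/(5 + w))
-100*(a(2) + R(-1)) = -100*(2*(20 + 2^(3/2) + 4*2)/(5 + 2) - 4) = -100*(2*(20 + 2*√2 + 8)/7 - 4) = -100*(2*(⅐)*(28 + 2*√2) - 4) = -100*((8 + 4*√2/7) - 4) = -100*(4 + 4*√2/7) = -400 - 400*√2/7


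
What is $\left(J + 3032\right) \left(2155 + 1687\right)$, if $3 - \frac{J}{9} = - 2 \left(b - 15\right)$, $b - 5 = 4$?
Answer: $11337742$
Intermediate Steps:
$b = 9$ ($b = 5 + 4 = 9$)
$J = -81$ ($J = 27 - 9 \left(- 2 \left(9 - 15\right)\right) = 27 - 9 \left(\left(-2\right) \left(-6\right)\right) = 27 - 108 = -81$)
$\left(J + 3032\right) \left(2155 + 1687\right) = \left(-81 + 3032\right) \left(2155 + 1687\right) = 2951 \cdot 3842 = 11337742$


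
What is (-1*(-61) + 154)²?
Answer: 46225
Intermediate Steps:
(-1*(-61) + 154)² = (61 + 154)² = 215² = 46225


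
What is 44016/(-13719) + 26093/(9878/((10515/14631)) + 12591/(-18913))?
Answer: -321032960659863/245083144639187 ≈ -1.3099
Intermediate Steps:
44016/(-13719) + 26093/(9878/((10515/14631)) + 12591/(-18913)) = 44016*(-1/13719) + 26093/(9878/((10515*(1/14631))) + 12591*(-1/18913)) = -14672/4573 + 26093/(9878/(3505/4877) - 12591/18913) = -14672/4573 + 26093/(9878*(4877/3505) - 12591/18913) = -14672/4573 + 26093/(48175006/3505 - 12591/18913) = -14672/4573 + 26093/(911089757023/66290065) = -14672/4573 + 26093*(66290065/911089757023) = -14672/4573 + 1729706666045/911089757023 = -321032960659863/245083144639187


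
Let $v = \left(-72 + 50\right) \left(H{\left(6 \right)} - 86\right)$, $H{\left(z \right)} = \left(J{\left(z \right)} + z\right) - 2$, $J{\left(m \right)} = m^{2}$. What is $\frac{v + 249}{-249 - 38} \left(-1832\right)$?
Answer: $\frac{2310152}{287} \approx 8049.3$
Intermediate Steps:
$H{\left(z \right)} = -2 + z + z^{2}$ ($H{\left(z \right)} = \left(z^{2} + z\right) - 2 = \left(z + z^{2}\right) - 2 = -2 + z + z^{2}$)
$v = 1012$ ($v = \left(-72 + 50\right) \left(\left(-2 + 6 + 6^{2}\right) - 86\right) = - 22 \left(\left(-2 + 6 + 36\right) - 86\right) = - 22 \left(40 - 86\right) = \left(-22\right) \left(-46\right) = 1012$)
$\frac{v + 249}{-249 - 38} \left(-1832\right) = \frac{1012 + 249}{-249 - 38} \left(-1832\right) = \frac{1261}{-287} \left(-1832\right) = 1261 \left(- \frac{1}{287}\right) \left(-1832\right) = \left(- \frac{1261}{287}\right) \left(-1832\right) = \frac{2310152}{287}$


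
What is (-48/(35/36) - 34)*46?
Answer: -134228/35 ≈ -3835.1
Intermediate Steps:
(-48/(35/36) - 34)*46 = (-48/(35*(1/36)) - 34)*46 = (-48/35/36 - 34)*46 = (-48*36/35 - 34)*46 = (-1728/35 - 34)*46 = -2918/35*46 = -134228/35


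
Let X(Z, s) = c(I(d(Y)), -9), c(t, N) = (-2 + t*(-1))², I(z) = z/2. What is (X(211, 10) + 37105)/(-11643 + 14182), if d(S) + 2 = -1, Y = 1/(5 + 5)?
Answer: 148421/10156 ≈ 14.614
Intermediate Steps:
Y = ⅒ (Y = 1/10 = ⅒ ≈ 0.10000)
d(S) = -3 (d(S) = -2 - 1 = -3)
I(z) = z/2 (I(z) = z*(½) = z/2)
c(t, N) = (-2 - t)²
X(Z, s) = ¼ (X(Z, s) = (2 + (½)*(-3))² = (2 - 3/2)² = (½)² = ¼)
(X(211, 10) + 37105)/(-11643 + 14182) = (¼ + 37105)/(-11643 + 14182) = (148421/4)/2539 = (148421/4)*(1/2539) = 148421/10156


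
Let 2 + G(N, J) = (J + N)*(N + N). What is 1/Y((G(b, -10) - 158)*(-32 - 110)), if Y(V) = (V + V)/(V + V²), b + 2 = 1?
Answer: 19597/2 ≈ 9798.5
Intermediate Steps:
b = -1 (b = -2 + 1 = -1)
G(N, J) = -2 + 2*N*(J + N) (G(N, J) = -2 + (J + N)*(N + N) = -2 + (J + N)*(2*N) = -2 + 2*N*(J + N))
Y(V) = 2*V/(V + V²) (Y(V) = (2*V)/(V + V²) = 2*V/(V + V²))
1/Y((G(b, -10) - 158)*(-32 - 110)) = 1/(2/(1 + ((-2 + 2*(-1)² + 2*(-10)*(-1)) - 158)*(-32 - 110))) = 1/(2/(1 + ((-2 + 2*1 + 20) - 158)*(-142))) = 1/(2/(1 + ((-2 + 2 + 20) - 158)*(-142))) = 1/(2/(1 + (20 - 158)*(-142))) = 1/(2/(1 - 138*(-142))) = 1/(2/(1 + 19596)) = 1/(2/19597) = 19597/2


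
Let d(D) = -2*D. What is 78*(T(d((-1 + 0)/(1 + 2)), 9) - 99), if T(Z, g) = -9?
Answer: -8424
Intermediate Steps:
78*(T(d((-1 + 0)/(1 + 2)), 9) - 99) = 78*(-9 - 99) = 78*(-108) = -8424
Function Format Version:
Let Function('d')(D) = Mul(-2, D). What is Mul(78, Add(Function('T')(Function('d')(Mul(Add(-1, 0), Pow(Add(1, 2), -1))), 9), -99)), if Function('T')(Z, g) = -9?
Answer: -8424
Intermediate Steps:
Mul(78, Add(Function('T')(Function('d')(Mul(Add(-1, 0), Pow(Add(1, 2), -1))), 9), -99)) = Mul(78, Add(-9, -99)) = Mul(78, -108) = -8424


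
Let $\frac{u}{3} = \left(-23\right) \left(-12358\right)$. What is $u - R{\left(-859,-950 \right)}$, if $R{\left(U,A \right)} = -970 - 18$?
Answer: $853690$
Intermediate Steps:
$u = 852702$ ($u = 3 \left(\left(-23\right) \left(-12358\right)\right) = 3 \cdot 284234 = 852702$)
$R{\left(U,A \right)} = -988$ ($R{\left(U,A \right)} = -970 - 18 = -988$)
$u - R{\left(-859,-950 \right)} = 852702 - -988 = 852702 + 988 = 853690$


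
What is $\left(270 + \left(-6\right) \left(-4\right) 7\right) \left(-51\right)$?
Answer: $-22338$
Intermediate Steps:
$\left(270 + \left(-6\right) \left(-4\right) 7\right) \left(-51\right) = \left(270 + 24 \cdot 7\right) \left(-51\right) = \left(270 + 168\right) \left(-51\right) = 438 \left(-51\right) = -22338$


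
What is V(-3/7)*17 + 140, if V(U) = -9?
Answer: -13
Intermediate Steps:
V(-3/7)*17 + 140 = -9*17 + 140 = -153 + 140 = -13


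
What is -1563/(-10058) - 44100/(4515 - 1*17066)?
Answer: 66167859/18033994 ≈ 3.6691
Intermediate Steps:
-1563/(-10058) - 44100/(4515 - 1*17066) = -1563*(-1/10058) - 44100/(4515 - 17066) = 1563/10058 - 44100/(-12551) = 1563/10058 - 44100*(-1/12551) = 1563/10058 + 6300/1793 = 66167859/18033994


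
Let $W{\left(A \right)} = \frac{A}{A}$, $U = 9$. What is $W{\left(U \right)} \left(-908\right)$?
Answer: $-908$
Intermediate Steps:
$W{\left(A \right)} = 1$
$W{\left(U \right)} \left(-908\right) = 1 \left(-908\right) = -908$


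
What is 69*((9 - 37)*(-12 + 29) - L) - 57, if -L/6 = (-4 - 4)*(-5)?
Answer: -16341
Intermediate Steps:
L = -240 (L = -6*(-4 - 4)*(-5) = -(-48)*(-5) = -6*40 = -240)
69*((9 - 37)*(-12 + 29) - L) - 57 = 69*((9 - 37)*(-12 + 29) - 1*(-240)) - 57 = 69*(-28*17 + 240) - 57 = 69*(-476 + 240) - 57 = 69*(-236) - 57 = -16284 - 57 = -16341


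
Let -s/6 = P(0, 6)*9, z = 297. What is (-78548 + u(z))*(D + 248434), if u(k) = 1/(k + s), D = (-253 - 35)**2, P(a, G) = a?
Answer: -7730636174390/297 ≈ -2.6029e+10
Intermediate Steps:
D = 82944 (D = (-288)**2 = 82944)
s = 0 (s = -0*9 = -6*0 = 0)
u(k) = 1/k (u(k) = 1/(k + 0) = 1/k)
(-78548 + u(z))*(D + 248434) = (-78548 + 1/297)*(82944 + 248434) = (-78548 + 1/297)*331378 = -23328755/297*331378 = -7730636174390/297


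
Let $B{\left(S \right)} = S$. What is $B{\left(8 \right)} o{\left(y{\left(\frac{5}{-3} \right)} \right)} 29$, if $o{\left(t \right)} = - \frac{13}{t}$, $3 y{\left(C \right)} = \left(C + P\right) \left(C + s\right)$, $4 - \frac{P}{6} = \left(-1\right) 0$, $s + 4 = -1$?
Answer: $\frac{20358}{335} \approx 60.77$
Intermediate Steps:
$s = -5$ ($s = -4 - 1 = -5$)
$P = 24$ ($P = 24 - 6 \left(\left(-1\right) 0\right) = 24 - 0 = 24 + 0 = 24$)
$y{\left(C \right)} = \frac{\left(-5 + C\right) \left(24 + C\right)}{3}$ ($y{\left(C \right)} = \frac{\left(C + 24\right) \left(C - 5\right)}{3} = \frac{\left(24 + C\right) \left(-5 + C\right)}{3} = \frac{\left(-5 + C\right) \left(24 + C\right)}{3}$)
$B{\left(8 \right)} o{\left(y{\left(\frac{5}{-3} \right)} \right)} 29 = 8 \left(- \frac{13}{-40 + \frac{\left(\frac{5}{-3}\right)^{2}}{3} + \frac{19 \frac{5}{-3}}{3}}\right) 29 = 8 \left(- \frac{13}{-40 + \frac{\left(5 \left(- \frac{1}{3}\right)\right)^{2}}{3} + \frac{19 \cdot 5 \left(- \frac{1}{3}\right)}{3}}\right) 29 = 8 \left(- \frac{13}{-40 + \frac{\left(- \frac{5}{3}\right)^{2}}{3} + \frac{19}{3} \left(- \frac{5}{3}\right)}\right) 29 = 8 \left(- \frac{13}{-40 + \frac{1}{3} \cdot \frac{25}{9} - \frac{95}{9}}\right) 29 = 8 \left(- \frac{13}{-40 + \frac{25}{27} - \frac{95}{9}}\right) 29 = 8 \left(- \frac{13}{- \frac{1340}{27}}\right) 29 = 8 \left(\left(-13\right) \left(- \frac{27}{1340}\right)\right) 29 = 8 \cdot \frac{351}{1340} \cdot 29 = \frac{702}{335} \cdot 29 = \frac{20358}{335}$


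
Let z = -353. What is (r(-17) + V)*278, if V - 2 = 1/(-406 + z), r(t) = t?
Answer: -3165308/759 ≈ -4170.4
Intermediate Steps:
V = 1517/759 (V = 2 + 1/(-406 - 353) = 2 + 1/(-759) = 2 - 1/759 = 1517/759 ≈ 1.9987)
(r(-17) + V)*278 = (-17 + 1517/759)*278 = -11386/759*278 = -3165308/759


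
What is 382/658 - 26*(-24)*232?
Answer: 47628863/329 ≈ 1.4477e+5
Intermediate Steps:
382/658 - 26*(-24)*232 = 382*(1/658) + 624*232 = 191/329 + 144768 = 47628863/329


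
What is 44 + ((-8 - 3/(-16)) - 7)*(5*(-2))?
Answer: 1537/8 ≈ 192.13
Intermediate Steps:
44 + ((-8 - 3/(-16)) - 7)*(5*(-2)) = 44 + ((-8 - 3*(-1/16)) - 7)*(-10) = 44 + ((-8 + 3/16) - 7)*(-10) = 44 + (-125/16 - 7)*(-10) = 44 - 237/16*(-10) = 44 + 1185/8 = 1537/8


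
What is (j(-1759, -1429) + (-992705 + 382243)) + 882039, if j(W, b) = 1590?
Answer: 273167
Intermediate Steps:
(j(-1759, -1429) + (-992705 + 382243)) + 882039 = (1590 + (-992705 + 382243)) + 882039 = (1590 - 610462) + 882039 = -608872 + 882039 = 273167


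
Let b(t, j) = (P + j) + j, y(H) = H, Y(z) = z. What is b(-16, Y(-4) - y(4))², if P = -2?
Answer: 324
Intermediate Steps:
b(t, j) = -2 + 2*j (b(t, j) = (-2 + j) + j = -2 + 2*j)
b(-16, Y(-4) - y(4))² = (-2 + 2*(-4 - 1*4))² = (-2 + 2*(-4 - 4))² = (-2 + 2*(-8))² = (-2 - 16)² = (-18)² = 324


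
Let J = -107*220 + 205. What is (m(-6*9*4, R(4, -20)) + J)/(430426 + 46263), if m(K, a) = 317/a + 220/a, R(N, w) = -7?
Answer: -163882/3336823 ≈ -0.049113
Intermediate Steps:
J = -23335 (J = -23540 + 205 = -23335)
m(K, a) = 537/a
(m(-6*9*4, R(4, -20)) + J)/(430426 + 46263) = (537/(-7) - 23335)/(430426 + 46263) = (537*(-⅐) - 23335)/476689 = (-537/7 - 23335)*(1/476689) = -163882/7*1/476689 = -163882/3336823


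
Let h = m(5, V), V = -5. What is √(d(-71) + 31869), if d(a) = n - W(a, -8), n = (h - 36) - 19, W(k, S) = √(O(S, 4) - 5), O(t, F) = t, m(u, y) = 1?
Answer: √(31815 - I*√13) ≈ 178.37 - 0.01*I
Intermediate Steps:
h = 1
W(k, S) = √(-5 + S) (W(k, S) = √(S - 5) = √(-5 + S))
n = -54 (n = (1 - 36) - 19 = -35 - 19 = -54)
d(a) = -54 - I*√13 (d(a) = -54 - √(-5 - 8) = -54 - √(-13) = -54 - I*√13)
√(d(-71) + 31869) = √((-54 - I*√13) + 31869) = √(31815 - I*√13)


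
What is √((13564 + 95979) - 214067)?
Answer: 2*I*√26131 ≈ 323.3*I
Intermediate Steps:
√((13564 + 95979) - 214067) = √(109543 - 214067) = √(-104524) = 2*I*√26131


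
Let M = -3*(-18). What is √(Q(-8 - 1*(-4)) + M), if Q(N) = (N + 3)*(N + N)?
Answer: √62 ≈ 7.8740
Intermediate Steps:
Q(N) = 2*N*(3 + N) (Q(N) = (3 + N)*(2*N) = 2*N*(3 + N))
M = 54
√(Q(-8 - 1*(-4)) + M) = √(2*(-8 - 1*(-4))*(3 + (-8 - 1*(-4))) + 54) = √(2*(-8 + 4)*(3 + (-8 + 4)) + 54) = √(2*(-4)*(3 - 4) + 54) = √(2*(-4)*(-1) + 54) = √(8 + 54) = √62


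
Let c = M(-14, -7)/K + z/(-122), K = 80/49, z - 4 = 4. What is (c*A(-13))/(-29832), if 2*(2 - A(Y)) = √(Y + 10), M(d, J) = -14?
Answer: 21083/36395040 - 21083*I*√3/145580160 ≈ 0.00057928 - 0.00025084*I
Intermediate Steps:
z = 8 (z = 4 + 4 = 8)
K = 80/49 (K = 80*(1/49) = 80/49 ≈ 1.6327)
A(Y) = 2 - √(10 + Y)/2 (A(Y) = 2 - √(Y + 10)/2 = 2 - √(10 + Y)/2)
c = -21083/2440 (c = -14/80/49 + 8/(-122) = -14*49/80 + 8*(-1/122) = -343/40 - 4/61 = -21083/2440 ≈ -8.6406)
(c*A(-13))/(-29832) = -21083*(2 - √(10 - 13)/2)/2440/(-29832) = -21083*(2 - I*√3/2)/2440*(-1/29832) = (-21083/1220 + 21083*I*√3/4880)*(-1/29832) = 21083/36395040 - 21083*I*√3/145580160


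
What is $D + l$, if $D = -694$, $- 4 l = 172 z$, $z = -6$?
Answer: $-436$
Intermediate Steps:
$l = 258$ ($l = - \frac{172 \left(-6\right)}{4} = \left(- \frac{1}{4}\right) \left(-1032\right) = 258$)
$D + l = -694 + 258 = -436$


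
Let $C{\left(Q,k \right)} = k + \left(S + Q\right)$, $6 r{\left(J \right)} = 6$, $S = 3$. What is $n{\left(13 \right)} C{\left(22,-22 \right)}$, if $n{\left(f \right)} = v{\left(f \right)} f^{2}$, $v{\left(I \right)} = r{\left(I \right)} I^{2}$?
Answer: $85683$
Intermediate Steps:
$r{\left(J \right)} = 1$ ($r{\left(J \right)} = \frac{1}{6} \cdot 6 = 1$)
$v{\left(I \right)} = I^{2}$ ($v{\left(I \right)} = 1 I^{2} = I^{2}$)
$C{\left(Q,k \right)} = 3 + Q + k$ ($C{\left(Q,k \right)} = k + \left(3 + Q\right) = 3 + Q + k$)
$n{\left(f \right)} = f^{4}$ ($n{\left(f \right)} = f^{2} f^{2} = f^{4}$)
$n{\left(13 \right)} C{\left(22,-22 \right)} = 13^{4} \left(3 + 22 - 22\right) = 28561 \cdot 3 = 85683$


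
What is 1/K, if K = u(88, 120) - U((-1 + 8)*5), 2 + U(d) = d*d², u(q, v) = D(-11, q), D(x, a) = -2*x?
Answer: -1/42851 ≈ -2.3337e-5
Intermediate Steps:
u(q, v) = 22 (u(q, v) = -2*(-11) = 22)
U(d) = -2 + d³ (U(d) = -2 + d*d² = -2 + d³)
K = -42851 (K = 22 - (-2 + ((-1 + 8)*5)³) = 22 - (-2 + (7*5)³) = 22 - (-2 + 35³) = 22 - (-2 + 42875) = 22 - 1*42873 = 22 - 42873 = -42851)
1/K = 1/(-42851) = -1/42851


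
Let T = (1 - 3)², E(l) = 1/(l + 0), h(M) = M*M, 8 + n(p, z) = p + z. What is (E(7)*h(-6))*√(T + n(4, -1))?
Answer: 36*I/7 ≈ 5.1429*I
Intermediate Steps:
n(p, z) = -8 + p + z (n(p, z) = -8 + (p + z) = -8 + p + z)
h(M) = M²
E(l) = 1/l
T = 4 (T = (-2)² = 4)
(E(7)*h(-6))*√(T + n(4, -1)) = ((-6)²/7)*√(4 + (-8 + 4 - 1)) = ((⅐)*36)*√(4 - 5) = 36*√(-1)/7 = 36*I/7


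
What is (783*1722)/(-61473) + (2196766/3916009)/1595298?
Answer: -1403877306601618669/64005701182274931 ≈ -21.934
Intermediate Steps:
(783*1722)/(-61473) + (2196766/3916009)/1595298 = 1348326*(-1/61473) + (2196766*(1/3916009))*(1/1595298) = -449442/20491 + (2196766/3916009)*(1/1595298) = -449442/20491 + 1098383/3123600662841 = -1403877306601618669/64005701182274931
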